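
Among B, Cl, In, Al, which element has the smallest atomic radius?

B

Moving right in a period, electrons are added to the same shell under a stronger nuclear pull, so atoms get smaller; moving down, a new shell is opened and atoms get larger.
Here both period and group differ, so the two effects have to be weighed against each other.
Cl > B: period and group pull opposite ways; the down-group shift dominates (99 vs 85 pm).
Al > Cl: Al lies to the left of Cl in period 3, so the across-period effect alone puts Al larger.
In > Al: In sits below Al in group 13, so the down-group effect alone puts In larger.
For reference (pm): B 85, Al 126, Cl 99, In 142.
The smallest atomic radius among these belongs to B.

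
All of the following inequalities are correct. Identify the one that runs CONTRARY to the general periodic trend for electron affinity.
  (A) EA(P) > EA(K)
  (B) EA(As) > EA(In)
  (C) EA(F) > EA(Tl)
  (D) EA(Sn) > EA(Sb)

(D)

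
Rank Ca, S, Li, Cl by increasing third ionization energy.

IE_3 is the cost of taking one more electron from the +2 cation: Ca²⁺ is the bare [Ar] core; S²⁺ still has 4 valence electrons; Li²⁺ is already 1 electron into the core; Cl²⁺ still has 5 valence electrons.
Pulling an electron out of a noble-gas core costs far more than removing a remaining valence electron, so Ca and Li sit at the high end of IE_3.
Valence configurations: S²⁺ [Ne]3s²3p², Cl²⁺ [Ne]3s²3p³.
The numbers (kJ/mol): Ca 4912, S 3357, Li 11815, Cl 3822.
Overall IE_3 order: S < Cl < Ca < Li.

S, Cl, Ca, Li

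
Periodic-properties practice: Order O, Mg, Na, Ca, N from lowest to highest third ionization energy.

Consider each +2 ion: O²⁺ still has 4 valence electrons; Mg²⁺ is the bare [Ne] core; Na²⁺ is already 1 electron into the core; Ca²⁺ is the bare [Ar] core; N²⁺ still has 3 valence electrons.
Usually core removal costs more than valence removal, but here the competition is close: a tightly held n=2 valence electron can cost more to remove than an n=3 core electron, so the actual values have to decide it.
Valence configurations: O²⁺ [He]2s²2p², N²⁺ [He]2s²2p¹.
Approximate IE_3 values (kJ/mol): O 5300, Mg 7733, Na 6910, Ca 4912, N 4578.
So the third ionization energies run N < Ca < O < Na < Mg.

N, Ca, O, Na, Mg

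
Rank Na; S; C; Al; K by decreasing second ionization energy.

After 1 electron has been removed, what remains? Na⁺ is the bare [Ne] core; S⁺ still has 5 valence electrons; C⁺ still has 3 valence electrons; Al⁺ still has 2 valence electrons; K⁺ is the bare [Ar] core.
Breaking into a closed-shell core is much more expensive than removing a leftover valence electron — K and Na have the largest IE_2 here.
Valence configurations: S⁺ [Ne]3s²3p³, C⁺ [He]2s²2p¹, Al⁺ [Ne]3s².
The numbers (kJ/mol): Na 4562, S 2252, C 2353, Al 1817, K 3052.
Putting it together, IE_2: Al < S < C < K < Na.

Na > K > C > S > Al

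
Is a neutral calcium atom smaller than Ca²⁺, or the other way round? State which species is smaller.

Ca²⁺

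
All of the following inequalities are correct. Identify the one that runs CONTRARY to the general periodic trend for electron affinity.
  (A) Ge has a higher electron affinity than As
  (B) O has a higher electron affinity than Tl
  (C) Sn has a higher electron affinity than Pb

(A)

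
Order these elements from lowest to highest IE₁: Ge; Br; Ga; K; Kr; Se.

First ionization energy rises across a period (greater Z_eff holds electrons more tightly) and falls down a group (valence electrons are farther from the nucleus).
All lie in period 4, so first ionization energy increases left to right.
So from lowest to highest: K < Ga < Ge < Se < Br < Kr.

K < Ga < Ge < Se < Br < Kr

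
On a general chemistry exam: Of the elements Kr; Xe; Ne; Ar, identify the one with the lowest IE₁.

Xe

Ne is in period 2, group 18; Ar is in period 3, group 18; Kr is in period 4, group 18; Xe is in period 5, group 18.
Removing the outermost electron gets harder across a period and easier down a group.
All are in group 18, so first ionization energy increases up the group.
The lowest IE₁ among these belongs to Xe.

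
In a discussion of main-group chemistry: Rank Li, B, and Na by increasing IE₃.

B < Na < Li

After 2 electrons have been removed, what remains? Li²⁺ is already 1 electron into the core; B²⁺ still has 1 valence electron; Na²⁺ is already 1 electron into the core.
Pulling an electron out of a noble-gas core costs far more than removing a remaining valence electron, so Na and Li sit at the high end of IE_3.
Approximate IE_3 values (kJ/mol): Li 11815, B 3660, Na 6910.
Hence IE_3: B < Na < Li.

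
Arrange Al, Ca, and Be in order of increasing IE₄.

Ca < Al < Be

Consider each +3 ion: Al³⁺ is the bare [Ne] core; Ca³⁺ is already 1 electron into the core; Be³⁺ is already 1 electron into the core.
All of these are removing an electron from a noble-gas core or deeper; the smaller core (lower principal quantum number) is held far more tightly, and within a period the higher nuclear charge binds the same core more tightly.
The numbers (kJ/mol): Al 11577, Ca 6491, Be 21007.
Putting it together, IE_4: Ca < Al < Be.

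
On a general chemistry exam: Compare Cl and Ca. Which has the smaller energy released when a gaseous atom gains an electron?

Ca

Cl is in period 3, group 17; Ca is in period 4, group 2.
Electron affinity generally becomes more exothermic across a period toward the halogens and less exothermic down a group.
Here both period and group differ, so the two effects have to be weighed against each other.
Cl > Ca: both effects reinforce here, so Cl is clearly the higher of the two.
For reference (kJ/mol): Cl 349, Ca 2.
So Ca has the smaller energy released when a gaseous atom gains an electron (Ca < Cl).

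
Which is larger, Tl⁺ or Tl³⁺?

Tl⁺

Both ions have Z = 81 protons, but Tl³⁺ has lost more electrons, so its remaining electrons feel a larger effective nuclear charge per electron and are pulled in more tightly.
Higher positive charge → smaller ion, so Tl⁺ > Tl³⁺.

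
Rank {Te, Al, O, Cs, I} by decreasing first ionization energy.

O > I > Te > Al > Cs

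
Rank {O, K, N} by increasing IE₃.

IE_3 is the cost of taking one more electron from the +2 cation: O²⁺ still has 4 valence electrons; K²⁺ is already 1 electron into the core; N²⁺ still has 3 valence electrons.
Usually core removal costs more than valence removal, but here the competition is close: a tightly held n=2 valence electron can cost more to remove than an n=3 core electron, so the actual values have to decide it.
Valence configurations: O²⁺ [He]2s²2p², N²⁺ [He]2s²2p¹.
The numbers (kJ/mol): O 5300, K 4420, N 4578.
Hence IE_3: K < N < O.

K < N < O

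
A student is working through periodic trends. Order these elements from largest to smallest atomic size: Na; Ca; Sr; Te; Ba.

Ba, Sr, Ca, Na, Te

Na is in period 3, group 1; Ca is in period 4, group 2; Sr is in period 5, group 2; Te is in period 5, group 16; Ba is in period 6, group 2.
Across a period the added protons contract the valence shell; down a group each new principal shell makes the atom larger.
Neither a single period nor a single group — weigh both effects.
Na > Te: period and group pull opposite ways; the across-period shift dominates (155 vs 136 pm).
Ca > Na: period and group pull opposite ways; the down-group shift dominates (171 vs 155 pm).
Sr > Ca: they share group 2; the group trend gives Sr the larger value.
Ba > Sr: Ba sits below Sr in group 2, so the down-group effect alone puts Ba larger.
Approximate values (pm): Na 155, Ca 171, Sr 185, Te 136, Ba 196.
So from largest to smallest: Ba > Sr > Ca > Na > Te.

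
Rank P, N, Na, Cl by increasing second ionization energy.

IE_2 is the cost of taking one more electron from the +1 cation: P⁺ still has 4 valence electrons; N⁺ still has 4 valence electrons; Na⁺ is the bare [Ne] core; Cl⁺ still has 6 valence electrons.
Pulling an electron out of a noble-gas core costs far more than removing a remaining valence electron, so Na sits at the high end of IE_2.
Valence configurations: P⁺ [Ne]3s²3p², N⁺ [He]2s²2p², Cl⁺ [Ne]3s²3p⁴.
Approximate IE_2 values (kJ/mol): P 1907, N 2856, Na 4562, Cl 2298.
Hence IE_2: P < Cl < N < Na.

P < Cl < N < Na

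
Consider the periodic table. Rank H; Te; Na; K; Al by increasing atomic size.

H, Al, Te, Na, K

H is in period 1, group 1; Na is in period 3, group 1; Al is in period 3, group 13; K is in period 4, group 1; Te is in period 5, group 16.
Radius decreases left→right (rising Z_eff, same n) and increases top→bottom (higher n).
Neither a single period nor a single group — weigh both effects.
Al > H: the two effects oppose for this pair; the down-group effect wins (126 vs 32 pm).
Te > Al: period and group pull opposite ways; the down-group shift dominates (136 vs 126 pm).
Na > Te: the two effects oppose for this pair; the across-period effect wins (155 vs 136 pm).
K > Na: K sits below Na in group 1, so the down-group effect alone puts K larger.
For reference (pm): H 32, Na 155, Al 126, K 196, Te 136.
So from smallest to largest: H < Al < Te < Na < K.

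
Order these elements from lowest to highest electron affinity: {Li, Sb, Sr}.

Li is in period 2, group 1; Sr is in period 5, group 2; Sb is in period 5, group 15.
Atoms with high Z_eff and room in the valence shell (especially the halogens) have the most exothermic electron affinities.
Neither a single period nor a single group — weigh both effects.
Li > Sr: period and group pull opposite ways; the down-group shift dominates (60 vs 5 kJ/mol).
Sb > Li: period and group pull opposite ways; the across-period shift dominates (103 vs 60 kJ/mol).
Tabulated electron affinity (kJ/mol): Li 60, Sr 5, Sb 103.
So from lowest to highest: Sr < Li < Sb.

Sr, Li, Sb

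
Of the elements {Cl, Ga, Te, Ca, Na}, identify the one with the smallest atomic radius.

Across a period the added protons contract the valence shell; down a group each new principal shell makes the atom larger.
Neither a single period nor a single group — weigh both effects.
Ga > Cl: relative to Cl, both the across-period and down-group shifts push Ga's atomic radius up.
Te > Ga: period and group pull opposite ways; the down-group shift dominates (136 vs 124 pm).
Na > Te: period and group pull opposite ways; the across-period shift dominates (155 vs 136 pm).
Ca > Na: the two effects oppose for this pair; the down-group effect wins (171 vs 155 pm).
For reference (pm): Na 155, Cl 99, Ca 171, Ga 124, Te 136.
The smallest atomic radius among these belongs to Cl.

Cl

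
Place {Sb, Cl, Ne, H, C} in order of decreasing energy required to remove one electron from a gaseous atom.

H is in period 1, group 1; C is in period 2, group 14; Ne is in period 2, group 18; Cl is in period 3, group 17; Sb is in period 5, group 15.
IE₁ increases left→right with effective nuclear charge and decreases top→bottom as the valence shell moves farther out.
Neither a single period nor a single group — weigh both effects.
C > Sb: period and group pull opposite ways; the down-group shift dominates (1086 vs 831 kJ/mol).
Cl > C: the two effects oppose for this pair; the across-period effect wins (1251 vs 1086 kJ/mol).
H > Cl: period and group pull opposite ways; the down-group shift dominates (1312 vs 1251 kJ/mol).
Ne > H: the two effects oppose for this pair; the across-period effect wins (2081 vs 1312 kJ/mol).
For reference (kJ/mol): H 1312, C 1086, Ne 2081, Cl 1251, Sb 831.
So from highest to lowest: Ne > H > Cl > C > Sb.

Ne > H > Cl > C > Sb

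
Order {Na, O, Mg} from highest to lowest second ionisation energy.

Na, O, Mg

The second ionization energy removes an electron from the +1 ion. For each element: Na⁺ is the bare [Ne] core; O⁺ still has 5 valence electrons; Mg⁺ still has 1 valence electron.
Pulling an electron out of a noble-gas core costs far more than removing a remaining valence electron, so Na sits at the high end of IE_2.
Valence configurations: O⁺ [He]2s²2p³, Mg⁺ [Ne]3s¹.
Approximate IE_2 values (kJ/mol): Na 4562, O 3388, Mg 1451.
So the second ionization energies run Mg < O < Na.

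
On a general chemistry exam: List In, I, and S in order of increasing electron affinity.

Electron affinity generally becomes more exothermic across a period toward the halogens and less exothermic down a group.
Neither a single period nor a single group — weigh both effects.
S > In: both effects reinforce here, so S is clearly the higher of the two.
I > S: the two effects oppose for this pair; the across-period effect wins (295 vs 200 kJ/mol).
For reference (kJ/mol): S 200, In 29, I 295.
So from lowest to highest: In < S < I.

In < S < I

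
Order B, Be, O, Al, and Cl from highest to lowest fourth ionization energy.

After 3 electrons have been removed, what remains? B³⁺ is the bare [He] core; Be³⁺ is already 1 electron into the core; O³⁺ still has 3 valence electrons; Al³⁺ is the bare [Ne] core; Cl³⁺ still has 4 valence electrons.
Breaking into a closed-shell core is much more expensive than removing a leftover valence electron — Al, Be and B have the largest IE_4 here.
Valence configurations: O³⁺ [He]2s²2p¹, Cl³⁺ [Ne]3s²3p².
Approximate IE_4 values (kJ/mol): B 25026, Be 21007, O 7469, Al 11577, Cl 5159.
Putting it together, IE_4: Cl < O < Al < Be < B.

B, Be, Al, O, Cl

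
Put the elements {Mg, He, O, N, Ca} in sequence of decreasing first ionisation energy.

He > N > O > Mg > Ca

He is in period 1, group 18; N is in period 2, group 15; O is in period 2, group 16; Mg is in period 3, group 2; Ca is in period 4, group 2.
Across a period the outer electron is held more tightly (higher IE₁); down a group it sits in a higher shell, more shielded, and comes off more easily.
These span different periods and groups, so the two trends combine.
Mg > Ca: they share group 2; the group trend gives Mg the larger value.
O > Mg: both effects reinforce here, so O is clearly the higher of the two.
N > O: this pair runs against the simple trend — see the exception note.
He > N: both effects reinforce here, so He is clearly the higher of the two.
Note the exception: N has a higher first ionization energy than O, contrary to the simple trend — pairing an electron in O's 2p⁴ costs repulsion energy, so O ionizes more easily than half-filled N (2p³).
Tabulated first ionization energy (kJ/mol): He 2372, N 1402, O 1314, Mg 738, Ca 590.
So from highest to lowest: He > N > O > Mg > Ca.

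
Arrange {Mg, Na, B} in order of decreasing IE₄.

B > Mg > Na

After 3 electrons have been removed, what remains? Mg³⁺ is already 1 electron into the core; Na³⁺ is already 2 electrons into the core; B³⁺ is the bare [He] core.
All of these are removing an electron from a noble-gas core or deeper; the smaller core (lower principal quantum number) is held far more tightly, and within a period the higher nuclear charge binds the same core more tightly.
The numbers (kJ/mol): Mg 10543, Na 9543, B 25026.
Hence IE_4: Na < Mg < B.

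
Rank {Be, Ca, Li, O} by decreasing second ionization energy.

Li > O > Be > Ca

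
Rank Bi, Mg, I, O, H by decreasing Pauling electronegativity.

H is in period 1, group 1; O is in period 2, group 16; Mg is in period 3, group 2; I is in period 5, group 17; Bi is in period 6, group 15.
EN rises left→right (higher Z_eff, smaller atoms) and falls top→bottom (larger, more shielded atoms).
These span different periods and groups, so the two trends combine.
Bi > Mg: the two effects oppose for this pair; the across-period effect wins (2.02 vs 1.31).
H > Bi: the two effects oppose for this pair; the down-group effect wins (2.20 vs 2.02).
I > H: period and group pull opposite ways; the across-period shift dominates (2.66 vs 2.20).
O > I: the two effects oppose for this pair; the down-group effect wins (3.44 vs 2.66).
Approximate values (Pauling): H 2.20, O 3.44, Mg 1.31, I 2.66, Bi 2.02.
So from highest to lowest: O > I > H > Bi > Mg.

O > I > H > Bi > Mg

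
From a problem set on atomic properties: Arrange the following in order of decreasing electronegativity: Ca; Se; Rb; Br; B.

Br, Se, B, Ca, Rb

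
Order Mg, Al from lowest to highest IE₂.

Mg, Al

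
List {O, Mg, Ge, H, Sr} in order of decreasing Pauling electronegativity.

H is in period 1, group 1; O is in period 2, group 16; Mg is in period 3, group 2; Ge is in period 4, group 14; Sr is in period 5, group 2.
Smaller atoms with higher effective nuclear charge are more electronegative.
These span different periods and groups, so the two trends combine.
Mg > Sr: Mg sits above Sr in group 2, so the down-group effect alone puts Mg higher.
Ge > Mg: period and group pull opposite ways; the across-period shift dominates (2.01 vs 1.31).
H > Ge: the two effects oppose for this pair; the down-group effect wins (2.20 vs 2.01).
O > H: the two effects oppose for this pair; the across-period effect wins (3.44 vs 2.20).
Approximate values (Pauling): H 2.20, O 3.44, Mg 1.31, Ge 2.01, Sr 0.95.
So from highest to lowest: O > H > Ge > Mg > Sr.

O > H > Ge > Mg > Sr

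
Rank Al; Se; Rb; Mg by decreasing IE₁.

Se, Mg, Al, Rb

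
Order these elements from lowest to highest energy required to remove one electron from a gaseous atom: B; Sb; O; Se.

B < Sb < Se < O

B is in period 2, group 13; O is in period 2, group 16; Se is in period 4, group 16; Sb is in period 5, group 15.
Across a period the outer electron is held more tightly (higher IE₁); down a group it sits in a higher shell, more shielded, and comes off more easily.
Neither a single period nor a single group — weigh both effects.
Sb > B: period and group pull opposite ways; the across-period shift dominates (831 vs 801 kJ/mol).
Se > Sb: relative to Sb, both the across-period and down-group shifts push Se's first ionization energy up.
O > Se: they share group 16; the group trend gives O the larger value.
Approximate values (kJ/mol): B 801, O 1314, Se 941, Sb 831.
So from lowest to highest: B < Sb < Se < O.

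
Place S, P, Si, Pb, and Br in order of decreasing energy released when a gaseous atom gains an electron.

Br, S, Si, P, Pb

Si is in period 3, group 14; P is in period 3, group 15; S is in period 3, group 16; Br is in period 4, group 17; Pb is in period 6, group 14.
Adding an electron releases more energy for atoms nearer the top right (short of the noble gases).
These span different periods and groups, so the two trends combine.
P > Pb: both effects reinforce here, so P is clearly the higher of the two.
Si > P: this pair runs against the simple trend — see the exception note.
S > Si: S lies to the right of Si in period 3, so the across-period effect alone puts S higher.
Br > S: the two effects oppose for this pair; the across-period effect wins (325 vs 200 kJ/mol).
Note the exception: Si has a higher electron affinity than P, contrary to the simple trend — adding an electron to P's half-filled 3p³ is unfavourable, so Si (3p²) has the more exothermic EA.
For reference (kJ/mol): Si 134, P 72, S 200, Br 325, Pb 35.
So from highest to lowest: Br > S > Si > P > Pb.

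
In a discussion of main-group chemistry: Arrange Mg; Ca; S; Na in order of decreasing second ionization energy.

IE_2 is the cost of taking one more electron from the +1 cation: Mg⁺ still has 1 valence electron; Ca⁺ still has 1 valence electron; S⁺ still has 5 valence electrons; Na⁺ is the bare [Ne] core.
Breaking into a closed-shell core is much more expensive than removing a leftover valence electron — Na has the largest IE_2 here.
Valence configurations: Mg⁺ [Ne]3s¹, Ca⁺ [Ar]4s¹, S⁺ [Ne]3s²3p³.
The numbers (kJ/mol): Mg 1451, Ca 1145, S 2252, Na 4562.
So the second ionization energies run Ca < Mg < S < Na.

Na > S > Mg > Ca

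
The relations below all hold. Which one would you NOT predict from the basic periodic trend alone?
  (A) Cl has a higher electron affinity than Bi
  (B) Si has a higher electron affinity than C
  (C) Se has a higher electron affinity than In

(B)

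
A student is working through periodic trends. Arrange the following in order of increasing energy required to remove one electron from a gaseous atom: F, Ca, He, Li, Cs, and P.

He is in period 1, group 18; Li is in period 2, group 1; F is in period 2, group 17; P is in period 3, group 15; Ca is in period 4, group 2; Cs is in period 6, group 1.
Removing the outermost electron gets harder across a period and easier down a group.
These span different periods and groups, so the two trends combine.
Li > Cs: they share group 1; the group trend gives Li the larger value.
Ca > Li: period and group pull opposite ways; the across-period shift dominates (590 vs 520 kJ/mol).
P > Ca: relative to Ca, both the across-period and down-group shifts push P's first ionization energy up.
F > P: both effects reinforce here, so F is clearly the higher of the two.
He > F: both effects reinforce here, so He is clearly the higher of the two.
Tabulated first ionization energy (kJ/mol): He 2372, Li 520, F 1681, P 1012, Ca 590, Cs 376.
So from lowest to highest: Cs < Li < Ca < P < F < He.

Cs < Li < Ca < P < F < He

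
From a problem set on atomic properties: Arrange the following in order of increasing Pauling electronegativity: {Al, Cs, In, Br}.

Cs < Al < In < Br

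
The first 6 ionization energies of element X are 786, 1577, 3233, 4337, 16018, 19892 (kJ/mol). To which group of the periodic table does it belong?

Group 14

Look for the largest jump between consecutive ionization energies: IE5/IE4 ≈ 3.7, far larger than any earlier ratio.
That jump marks the point where a core electron is being removed. So the atom has 4 valence electrons.
A main-group element with 4 valence electrons is in group 14.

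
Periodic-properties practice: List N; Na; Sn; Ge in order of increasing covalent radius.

N < Ge < Sn < Na

N is in period 2, group 15; Na is in period 3, group 1; Ge is in period 4, group 14; Sn is in period 5, group 14.
Radius decreases left→right (rising Z_eff, same n) and increases top→bottom (higher n).
These span different periods and groups, so the two trends combine.
Ge > N: relative to N, both the across-period and down-group shifts push Ge's atomic radius up.
Sn > Ge: Sn sits below Ge in group 14, so the down-group effect alone puts Sn larger.
Na > Sn: the two effects oppose for this pair; the across-period effect wins (155 vs 140 pm).
Approximate values (pm): N 71, Na 155, Ge 121, Sn 140.
So from smallest to largest: N < Ge < Sn < Na.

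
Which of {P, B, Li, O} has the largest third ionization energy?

Li

Consider each +2 ion: P²⁺ still has 3 valence electrons; B²⁺ still has 1 valence electron; Li²⁺ is already 1 electron into the core; O²⁺ still has 4 valence electrons.
Core electrons are held far more tightly than valence electrons, so Li tops the IE_3 order.
Valence configurations: P²⁺ [Ne]3s²3p¹, B²⁺ [He]2s¹, O²⁺ [He]2s²2p².
Approximate IE_3 values (kJ/mol): P 2914, B 3660, Li 11815, O 5300.
Hence IE_3: P < B < O < Li.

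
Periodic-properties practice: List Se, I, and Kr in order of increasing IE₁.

Se is in period 4, group 16; Kr is in period 4, group 18; I is in period 5, group 17.
Removing the outermost electron gets harder across a period and easier down a group.
Neither a single period nor a single group — weigh both effects.
I > Se: the two effects oppose for this pair; the across-period effect wins (1008 vs 941 kJ/mol).
Kr > I: relative to I, both the across-period and down-group shifts push Kr's first ionization energy up.
Tabulated first ionization energy (kJ/mol): Se 941, Kr 1351, I 1008.
So from lowest to highest: Se < I < Kr.

Se, I, Kr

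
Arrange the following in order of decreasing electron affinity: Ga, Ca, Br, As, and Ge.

Br > Ge > As > Ga > Ca

Ca is in period 4, group 2; Ga is in period 4, group 13; Ge is in period 4, group 14; As is in period 4, group 15; Br is in period 4, group 17.
Adding an electron releases more energy for atoms nearer the top right (short of the noble gases).
All lie in period 4; the across-period trend (electron affinity increases left to right) applies, with the exception below.
Note the exception: Ge has a higher electron affinity than As, contrary to the simple trend — adding an electron to As's half-filled 4p³ is unfavourable, so Ge (4p²) has the more exothermic EA.
For reference (kJ/mol): Ca 2, Ga 29, Ge 119, As 78, Br 325.
So from highest to lowest: Br > Ge > As > Ga > Ca.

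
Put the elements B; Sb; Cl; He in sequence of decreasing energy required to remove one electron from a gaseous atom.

He is in period 1, group 18; B is in period 2, group 13; Cl is in period 3, group 17; Sb is in period 5, group 15.
Removing the outermost electron gets harder across a period and easier down a group.
These span different periods and groups, so the two trends combine.
Sb > B: period and group pull opposite ways; the across-period shift dominates (831 vs 801 kJ/mol).
Cl > Sb: both effects reinforce here, so Cl is clearly the higher of the two.
He > Cl: relative to Cl, both the across-period and down-group shifts push He's first ionization energy up.
Approximate values (kJ/mol): He 2372, B 801, Cl 1251, Sb 831.
So from highest to lowest: He > Cl > Sb > B.

He > Cl > Sb > B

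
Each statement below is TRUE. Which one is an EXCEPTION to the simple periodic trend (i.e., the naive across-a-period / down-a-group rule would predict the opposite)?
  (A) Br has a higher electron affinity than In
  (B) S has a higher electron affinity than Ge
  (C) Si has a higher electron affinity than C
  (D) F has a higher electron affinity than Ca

The general trend: electron affinity increases across a period and decreases down a group.
(A) Br (period 4, group 17) vs In (period 5, group 13): the stated order agrees with the simple trend.
(B) S (period 3, group 16) vs Ge (period 4, group 14): the stated order agrees with the simple trend.
(C) Si (period 3, group 14) vs C (period 2, group 14): the stated order contradicts the simple trend.
(D) F (period 2, group 17) vs Ca (period 4, group 2): the stated order agrees with the simple trend.
The exception is (C): Si's larger, more diffuse 3p orbitals accept an added electron slightly more readily than C's compact 2p.

(C)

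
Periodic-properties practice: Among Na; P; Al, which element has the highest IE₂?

After 1 electron has been removed, what remains? Na⁺ is the bare [Ne] core; P⁺ still has 4 valence electrons; Al⁺ still has 2 valence electrons.
Breaking into a closed-shell core is much more expensive than removing a leftover valence electron — Na has the largest IE_2 here.
Valence configurations: P⁺ [Ne]3s²3p², Al⁺ [Ne]3s².
The numbers (kJ/mol): Na 4562, P 1907, Al 1817.
Putting it together, IE_2: Al < P < Na.

Na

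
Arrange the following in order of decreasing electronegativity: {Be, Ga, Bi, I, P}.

Be is in period 2, group 2; P is in period 3, group 15; Ga is in period 4, group 13; I is in period 5, group 17; Bi is in period 6, group 15.
Smaller atoms with higher effective nuclear charge are more electronegative.
Neither a single period nor a single group — weigh both effects.
Ga > Be: period and group pull opposite ways; the across-period shift dominates (1.81 vs 1.57).
Bi > Ga: period and group pull opposite ways; the across-period shift dominates (2.02 vs 1.81).
P > Bi: P sits above Bi in group 15, so the down-group effect alone puts P higher.
I > P: the two effects oppose for this pair; the across-period effect wins (2.66 vs 2.19).
Tabulated electronegativity (Pauling): Be 1.57, P 2.19, Ga 1.81, I 2.66, Bi 2.02.
So from highest to lowest: I > P > Bi > Ga > Be.

I > P > Bi > Ga > Be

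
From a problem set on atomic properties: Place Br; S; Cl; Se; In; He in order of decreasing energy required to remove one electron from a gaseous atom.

He, Cl, Br, S, Se, In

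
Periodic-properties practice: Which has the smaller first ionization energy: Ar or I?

I

Ar is in period 3, group 18; I is in period 5, group 17.
First ionization energy rises across a period (greater Z_eff holds electrons more tightly) and falls down a group (valence electrons are farther from the nucleus).
These span different periods and groups, so the two trends combine.
Ar > I: both effects reinforce here, so Ar is clearly the higher of the two.
Tabulated first ionization energy (kJ/mol): Ar 1521, I 1008.
So I has the smaller first ionization energy (I < Ar).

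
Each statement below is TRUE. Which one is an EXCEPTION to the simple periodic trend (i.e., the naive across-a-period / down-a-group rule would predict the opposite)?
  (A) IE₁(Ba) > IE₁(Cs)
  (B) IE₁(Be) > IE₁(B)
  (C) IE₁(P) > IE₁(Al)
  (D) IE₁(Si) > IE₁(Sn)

(B)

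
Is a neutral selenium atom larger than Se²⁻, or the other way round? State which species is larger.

Forming Se²⁻ adds 2 electrons to Se. More electron–electron repulsion in the same shell, with unchanged nuclear charge, lets the cloud expand.
An anion is larger than its parent atom: Se²⁻ > Se.

Se²⁻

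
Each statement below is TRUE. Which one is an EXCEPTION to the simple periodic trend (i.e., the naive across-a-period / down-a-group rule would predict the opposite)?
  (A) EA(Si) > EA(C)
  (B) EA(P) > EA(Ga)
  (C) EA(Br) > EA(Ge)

The general trend: electron affinity increases across a period and decreases down a group.
(A) Si (period 3, group 14) vs C (period 2, group 14): the stated order contradicts the simple trend.
(B) P (period 3, group 15) vs Ga (period 4, group 13): the stated order agrees with the simple trend.
(C) Br (period 4, group 17) vs Ge (period 4, group 14): the stated order agrees with the simple trend.
The exception is (A): Si's larger, more diffuse 3p orbitals accept an added electron slightly more readily than C's compact 2p.

(A)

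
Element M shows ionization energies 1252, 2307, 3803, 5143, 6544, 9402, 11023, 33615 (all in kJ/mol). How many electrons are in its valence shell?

Look for the largest jump between consecutive ionization energies: IE8/IE7 ≈ 3.0, far larger than any earlier ratio.
That jump marks the point where a core electron is being removed. So the atom has 7 valence electrons.

7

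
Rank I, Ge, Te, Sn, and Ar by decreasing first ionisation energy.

Removing the outermost electron gets harder across a period and easier down a group.
Neither a single period nor a single group — weigh both effects.
Ge > Sn: Ge sits above Sn in group 14, so the down-group effect alone puts Ge higher.
Te > Ge: period and group pull opposite ways; the across-period shift dominates (869 vs 762 kJ/mol).
I > Te: I lies to the right of Te in period 5, so the across-period effect alone puts I higher.
Ar > I: relative to I, both the across-period and down-group shifts push Ar's first ionization energy up.
For reference (kJ/mol): Ar 1521, Ge 762, Sn 709, Te 869, I 1008.
So from highest to lowest: Ar > I > Te > Ge > Sn.

Ar > I > Te > Ge > Sn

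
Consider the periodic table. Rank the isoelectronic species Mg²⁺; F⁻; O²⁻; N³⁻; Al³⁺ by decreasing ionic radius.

All of these have 10 electrons, so size is governed by nuclear charge alone: the more protons, the stronger the pull on the same electron cloud, and the smaller the ion.
Nuclear charges: Al³⁺ (Z=13), Mg²⁺ (Z=12), F⁻ (Z=9), O²⁻ (Z=8), N³⁻ (Z=7).
Largest to smallest: N³⁻ > O²⁻ > F⁻ > Mg²⁺ > Al³⁺.

N³⁻ > O²⁻ > F⁻ > Mg²⁺ > Al³⁺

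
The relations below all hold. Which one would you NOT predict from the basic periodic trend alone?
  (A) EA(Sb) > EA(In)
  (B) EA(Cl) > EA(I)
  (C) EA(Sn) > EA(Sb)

(C)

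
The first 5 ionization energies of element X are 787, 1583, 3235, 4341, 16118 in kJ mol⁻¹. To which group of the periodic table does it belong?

Look for the largest jump between consecutive ionization energies: IE5/IE4 ≈ 3.7, far larger than any earlier ratio.
That jump marks the point where a core electron is being removed. So the atom has 4 valence electrons.
A main-group element with 4 valence electrons is in group 14.

Group 14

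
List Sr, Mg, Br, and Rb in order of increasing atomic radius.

Mg is in period 3, group 2; Br is in period 4, group 17; Rb is in period 5, group 1; Sr is in period 5, group 2.
Atomic radius shrinks across a period as nuclear charge pulls the same shell inward, and grows down a group as new shells are added.
Here both period and group differ, so the two effects have to be weighed against each other.
Mg > Br: the two effects oppose for this pair; the across-period effect wins (139 vs 114 pm).
Sr > Mg: they share group 2; the group trend gives Sr the larger value.
Rb > Sr: Rb lies to the left of Sr in period 5, so the across-period effect alone puts Rb larger.
Approximate values (pm): Mg 139, Br 114, Rb 210, Sr 185.
So from smallest to largest: Br < Mg < Sr < Rb.

Br, Mg, Sr, Rb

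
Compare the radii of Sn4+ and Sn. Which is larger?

Forming Sn4+ removes 4 electrons from Sn. Fewer electrons for the same nuclear charge means less shielding and a higher Z_eff on the remaining electrons.
A cation is smaller than its parent atom: Sn4+ < Sn.

Sn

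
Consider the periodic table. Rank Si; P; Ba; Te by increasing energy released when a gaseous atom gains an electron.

Si is in period 3, group 14; P is in period 3, group 15; Te is in period 5, group 16; Ba is in period 6, group 2.
Adding an electron releases more energy for atoms nearer the top right (short of the noble gases).
These span different periods and groups, so the two trends combine.
P > Ba: relative to Ba, both the across-period and down-group shifts push P's electron affinity up.
Si > P: this pair runs against the simple trend — see the exception note.
Te > Si: the two effects oppose for this pair; the across-period effect wins (190 vs 134 kJ/mol).
Note the exception: Si has a higher electron affinity than P, contrary to the simple trend — adding an electron to P's half-filled 3p³ is unfavourable, so Si (3p²) has the more exothermic EA.
For reference (kJ/mol): Si 134, P 72, Te 190, Ba 14.
So from lowest to highest: Ba < P < Si < Te.

Ba < P < Si < Te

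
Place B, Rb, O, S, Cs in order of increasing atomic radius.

O, B, S, Rb, Cs

Across a period the added protons contract the valence shell; down a group each new principal shell makes the atom larger.
Neither a single period nor a single group — weigh both effects.
B > O: B lies to the left of O in period 2, so the across-period effect alone puts B larger.
S > B: period and group pull opposite ways; the down-group shift dominates (103 vs 85 pm).
Rb > S: both effects reinforce here, so Rb is clearly the larger of the two.
Cs > Rb: Cs sits below Rb in group 1, so the down-group effect alone puts Cs larger.
Tabulated atomic radius (pm): B 85, O 63, S 103, Rb 210, Cs 232.
So from smallest to largest: O < B < S < Rb < Cs.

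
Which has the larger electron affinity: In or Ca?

In

Ca is in period 4, group 2; In is in period 5, group 13.
Adding an electron releases more energy for atoms nearer the top right (short of the noble gases).
These sit on a diagonal, where the across-period and down-group effects partly cancel.
In > Ca: period and group pull opposite ways; the across-period shift dominates (29 vs 2 kJ/mol).
Approximate values (kJ/mol): Ca 2, In 29.
So In has the larger electron affinity (In > Ca).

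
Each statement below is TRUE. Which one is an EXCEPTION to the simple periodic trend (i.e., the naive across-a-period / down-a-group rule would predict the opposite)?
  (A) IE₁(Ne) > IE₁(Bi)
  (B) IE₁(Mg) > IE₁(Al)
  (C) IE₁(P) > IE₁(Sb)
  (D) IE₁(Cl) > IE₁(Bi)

The general trend: first ionization energy increases across a period and decreases down a group.
(A) Ne (period 2, group 18) vs Bi (period 6, group 15): the stated order agrees with the simple trend.
(B) Mg (period 3, group 2) vs Al (period 3, group 13): the stated order contradicts the simple trend.
(C) P (period 3, group 15) vs Sb (period 5, group 15): the stated order agrees with the simple trend.
(D) Cl (period 3, group 17) vs Bi (period 6, group 15): the stated order agrees with the simple trend.
The exception is (B): Al's single 3p electron is easier to remove than one from Mg's filled 3s².

(B)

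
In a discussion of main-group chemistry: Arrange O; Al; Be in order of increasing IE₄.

O < Al < Be

The fourth ionization energy removes an electron from the +3 ion. For each element: O³⁺ still has 3 valence electrons; Al³⁺ is the bare [Ne] core; Be³⁺ is already 1 electron into the core.
Pulling an electron out of a noble-gas core costs far more than removing a remaining valence electron, so Al and Be sit at the high end of IE_4.
The numbers (kJ/mol): O 7469, Al 11577, Be 21007.
So the fourth ionization energies run O < Al < Be.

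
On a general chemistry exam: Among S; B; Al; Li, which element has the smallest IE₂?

Al

The second ionization energy removes an electron from the +1 ion. For each element: S⁺ still has 5 valence electrons; B⁺ still has 2 valence electrons; Al⁺ still has 2 valence electrons; Li⁺ is the bare [He] core.
Pulling an electron out of a noble-gas core costs far more than removing a remaining valence electron, so Li sits at the high end of IE_2.
Valence configurations: S⁺ [Ne]3s²3p³, B⁺ [He]2s², Al⁺ [Ne]3s².
Approximate IE_2 values (kJ/mol): S 2252, B 2427, Al 1817, Li 7298.
Hence IE_2: Al < S < B < Li.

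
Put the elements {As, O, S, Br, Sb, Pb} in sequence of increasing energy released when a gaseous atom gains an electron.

Pb, As, Sb, O, S, Br

O is in period 2, group 16; S is in period 3, group 16; As is in period 4, group 15; Br is in period 4, group 17; Sb is in period 5, group 15; Pb is in period 6, group 14.
Atoms with high Z_eff and room in the valence shell (especially the halogens) have the most exothermic electron affinities.
Here both period and group differ, so the two effects have to be weighed against each other.
As > Pb: both effects reinforce here, so As is clearly the higher of the two.
Sb > As: this pair runs against the simple trend — see the exception note.
O > Sb: relative to Sb, both the across-period and down-group shifts push O's electron affinity up.
S > O: this pair runs against the simple trend — see the exception note.
Br > S: the two effects oppose for this pair; the across-period effect wins (325 vs 200 kJ/mol).
Note the exception: Sb has a higher electron affinity than As, contrary to the simple trend — both are half-filled np³, but the pairing/repulsion penalty for the added electron shrinks as the p orbitals become larger and more diffuse down the group, and for Sb that outweighs the weaker nuclear attraction.
Note the exception: S has a higher electron affinity than O, contrary to the simple trend — the compact 2p subshell of O repels the added electron more than S's larger 3p does.
For reference (kJ/mol): O 141, S 200, As 78, Br 325, Sb 103, Pb 35.
So from lowest to highest: Pb < As < Sb < O < S < Br.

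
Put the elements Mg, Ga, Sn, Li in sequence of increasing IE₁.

Li is in period 2, group 1; Mg is in period 3, group 2; Ga is in period 4, group 13; Sn is in period 5, group 14.
IE₁ increases left→right with effective nuclear charge and decreases top→bottom as the valence shell moves farther out.
A diagonal step moves right (one effect) and down (the opposite effect) at once.
Ga > Li: the two effects oppose for this pair; the across-period effect wins (579 vs 520 kJ/mol).
Sn > Ga: period and group pull opposite ways; the across-period shift dominates (709 vs 579 kJ/mol).
Mg > Sn: the two effects oppose for this pair; the down-group effect wins (738 vs 709 kJ/mol).
For reference (kJ/mol): Li 520, Mg 738, Ga 579, Sn 709.
So from lowest to highest: Li < Ga < Sn < Mg.

Li < Ga < Sn < Mg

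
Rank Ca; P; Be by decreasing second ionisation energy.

P > Be > Ca

The second ionization energy removes an electron from the +1 ion. For each element: Ca⁺ still has 1 valence electron; P⁺ still has 4 valence electrons; Be⁺ still has 1 valence electron.
All are still removing valence electrons, so compare the +1 ions as you would atoms: IE_2 generally rises across a period (higher Z_eff) and falls down a group (larger shell), subject to the usual subshell exceptions.
Valence configurations: Ca⁺ [Ar]4s¹, P⁺ [Ne]3s²3p², Be⁺ [He]2s¹.
Approximate IE_2 values (kJ/mol): Ca 1145, P 1907, Be 1757.
Overall IE_2 order: Ca < Be < P.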